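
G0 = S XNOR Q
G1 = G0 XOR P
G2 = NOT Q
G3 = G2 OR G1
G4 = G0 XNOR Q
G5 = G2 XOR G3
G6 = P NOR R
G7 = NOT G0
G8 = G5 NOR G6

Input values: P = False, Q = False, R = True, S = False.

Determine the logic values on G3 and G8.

G3 = True  G8 = True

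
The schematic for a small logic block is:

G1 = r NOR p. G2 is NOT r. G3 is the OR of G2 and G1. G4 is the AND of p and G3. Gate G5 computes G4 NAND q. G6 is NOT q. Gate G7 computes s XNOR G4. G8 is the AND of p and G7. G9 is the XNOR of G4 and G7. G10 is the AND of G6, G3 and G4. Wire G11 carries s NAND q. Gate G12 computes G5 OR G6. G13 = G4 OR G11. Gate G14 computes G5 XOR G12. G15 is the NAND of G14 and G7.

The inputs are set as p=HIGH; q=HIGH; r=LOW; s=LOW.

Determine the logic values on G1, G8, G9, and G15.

G1 = LOW  G8 = LOW  G9 = LOW  G15 = HIGH

G1 = r NOR p = LOW NOR HIGH = LOW
G2 = NOT r = NOT LOW = HIGH
G3 = G2 OR G1 = HIGH OR LOW = HIGH
G4 = p AND G3 = HIGH AND HIGH = HIGH
G5 = G4 NAND q = HIGH NAND HIGH = LOW
G6 = NOT q = NOT HIGH = LOW
G7 = s XNOR G4 = LOW XNOR HIGH = LOW
G8 = p AND G7 = HIGH AND LOW = LOW
G9 = G4 XNOR G7 = HIGH XNOR LOW = LOW
G12 = G5 OR G6 = LOW OR LOW = LOW
G14 = G5 XOR G12 = LOW XOR LOW = LOW
G15 = G14 NAND G7 = LOW NAND LOW = HIGH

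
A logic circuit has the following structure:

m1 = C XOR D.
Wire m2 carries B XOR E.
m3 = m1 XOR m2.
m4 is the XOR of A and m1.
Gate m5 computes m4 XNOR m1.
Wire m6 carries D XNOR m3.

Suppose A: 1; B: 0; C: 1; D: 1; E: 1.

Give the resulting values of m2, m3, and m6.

m2 = 1, m3 = 1, m6 = 1

m1 = C XOR D = 1 XOR 1 = 0
m2 = B XOR E = 0 XOR 1 = 1
m3 = m1 XOR m2 = 0 XOR 1 = 1
m6 = D XNOR m3 = 1 XNOR 1 = 1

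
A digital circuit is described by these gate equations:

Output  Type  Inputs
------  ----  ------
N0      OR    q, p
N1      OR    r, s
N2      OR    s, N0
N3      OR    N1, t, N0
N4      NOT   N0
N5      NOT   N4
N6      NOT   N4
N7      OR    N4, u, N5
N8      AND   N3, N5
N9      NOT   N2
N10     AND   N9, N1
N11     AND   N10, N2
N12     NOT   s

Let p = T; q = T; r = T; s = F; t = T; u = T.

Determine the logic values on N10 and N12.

N0 = q OR p = T OR T = T
N1 = r OR s = T OR F = T
N2 = s OR N0 = F OR T = T
N9 = NOT N2 = NOT T = F
N10 = N9 AND N1 = F AND T = F
N12 = NOT s = NOT F = T

N10 = F; N12 = T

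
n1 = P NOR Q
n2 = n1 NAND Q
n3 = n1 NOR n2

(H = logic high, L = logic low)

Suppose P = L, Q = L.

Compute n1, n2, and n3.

n1 = H  n2 = H  n3 = L

n1 = P NOR Q = L NOR L = H
n2 = n1 NAND Q = H NAND L = H
n3 = n1 NOR n2 = H NOR H = L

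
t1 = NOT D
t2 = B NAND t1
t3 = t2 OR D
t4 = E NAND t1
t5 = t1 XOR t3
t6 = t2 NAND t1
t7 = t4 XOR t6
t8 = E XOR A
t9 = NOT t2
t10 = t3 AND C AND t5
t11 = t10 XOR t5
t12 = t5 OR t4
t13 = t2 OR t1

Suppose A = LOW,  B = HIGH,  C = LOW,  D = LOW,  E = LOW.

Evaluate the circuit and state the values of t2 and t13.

t2 = LOW  t13 = HIGH

t1 = NOT D = NOT LOW = HIGH
t2 = B NAND t1 = HIGH NAND HIGH = LOW
t13 = t2 OR t1 = LOW OR HIGH = HIGH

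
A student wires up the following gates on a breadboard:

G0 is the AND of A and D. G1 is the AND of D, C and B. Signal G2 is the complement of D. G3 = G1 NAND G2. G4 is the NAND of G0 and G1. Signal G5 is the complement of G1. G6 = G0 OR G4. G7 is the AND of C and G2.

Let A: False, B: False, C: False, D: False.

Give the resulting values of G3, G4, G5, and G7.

G3 = True, G4 = True, G5 = True, G7 = False

G0 = A AND D = False AND False = False
G1 = D AND C AND B = False AND False AND False = False
G2 = NOT D = NOT False = True
G3 = G1 NAND G2 = False NAND True = True
G4 = G0 NAND G1 = False NAND False = True
G5 = NOT G1 = NOT False = True
G7 = C AND G2 = False AND True = False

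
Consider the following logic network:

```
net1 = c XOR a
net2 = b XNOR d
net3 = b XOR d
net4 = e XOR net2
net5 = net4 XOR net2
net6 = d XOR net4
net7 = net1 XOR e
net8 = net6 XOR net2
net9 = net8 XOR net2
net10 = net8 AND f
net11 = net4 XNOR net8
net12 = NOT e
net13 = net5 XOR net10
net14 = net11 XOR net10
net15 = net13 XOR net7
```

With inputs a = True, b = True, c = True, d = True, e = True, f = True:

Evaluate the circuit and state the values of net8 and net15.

net8 = False, net15 = False

net1 = c XOR a = True XOR True = False
net2 = b XNOR d = True XNOR True = True
net4 = e XOR net2 = True XOR True = False
net5 = net4 XOR net2 = False XOR True = True
net6 = d XOR net4 = True XOR False = True
net7 = net1 XOR e = False XOR True = True
net8 = net6 XOR net2 = True XOR True = False
net10 = net8 AND f = False AND True = False
net13 = net5 XOR net10 = True XOR False = True
net15 = net13 XOR net7 = True XOR True = False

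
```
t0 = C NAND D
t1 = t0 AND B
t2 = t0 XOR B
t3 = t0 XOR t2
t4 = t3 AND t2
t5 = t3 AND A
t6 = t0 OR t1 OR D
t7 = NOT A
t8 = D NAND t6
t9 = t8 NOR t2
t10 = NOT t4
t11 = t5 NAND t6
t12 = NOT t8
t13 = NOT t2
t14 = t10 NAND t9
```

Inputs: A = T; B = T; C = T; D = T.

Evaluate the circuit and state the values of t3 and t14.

t3 = T; t14 = T

t0 = C NAND D = T NAND T = F
t1 = t0 AND B = F AND T = F
t2 = t0 XOR B = F XOR T = T
t3 = t0 XOR t2 = F XOR T = T
t4 = t3 AND t2 = T AND T = T
t6 = t0 OR t1 OR D = F OR F OR T = T
t8 = D NAND t6 = T NAND T = F
t9 = t8 NOR t2 = F NOR T = F
t10 = NOT t4 = NOT T = F
t14 = t10 NAND t9 = F NAND F = T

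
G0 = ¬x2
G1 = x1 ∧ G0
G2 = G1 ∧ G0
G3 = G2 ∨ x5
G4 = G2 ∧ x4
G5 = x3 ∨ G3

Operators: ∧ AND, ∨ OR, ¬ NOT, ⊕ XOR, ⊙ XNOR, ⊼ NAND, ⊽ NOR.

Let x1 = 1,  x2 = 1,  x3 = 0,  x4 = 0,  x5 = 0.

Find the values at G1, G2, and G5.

G0 = NOT x2 = NOT 1 = 0
G1 = x1 AND G0 = 1 AND 0 = 0
G2 = G1 AND G0 = 0 AND 0 = 0
G3 = G2 OR x5 = 0 OR 0 = 0
G5 = x3 OR G3 = 0 OR 0 = 0

G1 = 0  G2 = 0  G5 = 0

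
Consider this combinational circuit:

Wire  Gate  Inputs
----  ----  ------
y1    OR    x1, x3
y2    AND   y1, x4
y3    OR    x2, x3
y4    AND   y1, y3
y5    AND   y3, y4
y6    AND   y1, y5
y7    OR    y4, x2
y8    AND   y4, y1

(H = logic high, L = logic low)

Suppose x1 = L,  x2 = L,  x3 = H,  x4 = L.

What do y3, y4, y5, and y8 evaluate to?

y3 = H  y4 = H  y5 = H  y8 = H

y1 = x1 OR x3 = L OR H = H
y3 = x2 OR x3 = L OR H = H
y4 = y1 AND y3 = H AND H = H
y5 = y3 AND y4 = H AND H = H
y8 = y4 AND y1 = H AND H = H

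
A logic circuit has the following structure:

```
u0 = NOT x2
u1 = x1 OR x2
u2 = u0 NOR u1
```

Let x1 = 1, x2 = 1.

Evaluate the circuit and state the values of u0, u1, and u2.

u0 = NOT x2 = NOT 1 = 0
u1 = x1 OR x2 = 1 OR 1 = 1
u2 = u0 NOR u1 = 0 NOR 1 = 0

u0 = 0, u1 = 1, u2 = 0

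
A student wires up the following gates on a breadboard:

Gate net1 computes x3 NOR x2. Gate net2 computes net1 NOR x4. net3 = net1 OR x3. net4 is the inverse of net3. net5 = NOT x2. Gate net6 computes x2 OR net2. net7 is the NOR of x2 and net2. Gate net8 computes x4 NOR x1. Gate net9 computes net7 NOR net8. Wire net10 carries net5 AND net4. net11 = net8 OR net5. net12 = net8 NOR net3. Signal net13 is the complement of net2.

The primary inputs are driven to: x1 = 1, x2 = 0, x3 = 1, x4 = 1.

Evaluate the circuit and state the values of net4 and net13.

net4 = 0  net13 = 1

net1 = x3 NOR x2 = 1 NOR 0 = 0
net2 = net1 NOR x4 = 0 NOR 1 = 0
net3 = net1 OR x3 = 0 OR 1 = 1
net4 = NOT net3 = NOT 1 = 0
net13 = NOT net2 = NOT 0 = 1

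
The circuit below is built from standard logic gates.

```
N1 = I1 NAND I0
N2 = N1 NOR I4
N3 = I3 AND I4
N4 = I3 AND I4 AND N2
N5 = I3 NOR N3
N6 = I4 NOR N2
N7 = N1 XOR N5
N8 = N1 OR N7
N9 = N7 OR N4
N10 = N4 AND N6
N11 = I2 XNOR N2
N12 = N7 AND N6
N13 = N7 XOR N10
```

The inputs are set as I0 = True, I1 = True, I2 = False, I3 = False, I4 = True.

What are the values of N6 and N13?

N1 = I1 NAND I0 = True NAND True = False
N2 = N1 NOR I4 = False NOR True = False
N3 = I3 AND I4 = False AND True = False
N4 = I3 AND I4 AND N2 = False AND True AND False = False
N5 = I3 NOR N3 = False NOR False = True
N6 = I4 NOR N2 = True NOR False = False
N7 = N1 XOR N5 = False XOR True = True
N10 = N4 AND N6 = False AND False = False
N13 = N7 XOR N10 = True XOR False = True

N6 = False, N13 = True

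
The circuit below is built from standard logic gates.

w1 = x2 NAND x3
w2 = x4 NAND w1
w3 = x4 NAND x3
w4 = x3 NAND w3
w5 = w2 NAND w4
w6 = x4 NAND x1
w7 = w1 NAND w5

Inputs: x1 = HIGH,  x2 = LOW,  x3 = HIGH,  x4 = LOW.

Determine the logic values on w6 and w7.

w1 = x2 NAND x3 = LOW NAND HIGH = HIGH
w2 = x4 NAND w1 = LOW NAND HIGH = HIGH
w3 = x4 NAND x3 = LOW NAND HIGH = HIGH
w4 = x3 NAND w3 = HIGH NAND HIGH = LOW
w5 = w2 NAND w4 = HIGH NAND LOW = HIGH
w6 = x4 NAND x1 = LOW NAND HIGH = HIGH
w7 = w1 NAND w5 = HIGH NAND HIGH = LOW

w6 = HIGH  w7 = LOW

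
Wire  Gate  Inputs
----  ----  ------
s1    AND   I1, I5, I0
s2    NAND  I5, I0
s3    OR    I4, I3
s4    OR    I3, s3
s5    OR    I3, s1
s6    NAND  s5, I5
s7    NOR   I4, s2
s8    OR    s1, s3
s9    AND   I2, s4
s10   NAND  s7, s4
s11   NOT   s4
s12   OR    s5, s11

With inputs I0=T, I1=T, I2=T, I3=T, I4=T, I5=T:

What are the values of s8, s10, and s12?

s1 = I1 AND I5 AND I0 = T AND T AND T = T
s2 = I5 NAND I0 = T NAND T = F
s3 = I4 OR I3 = T OR T = T
s4 = I3 OR s3 = T OR T = T
s5 = I3 OR s1 = T OR T = T
s7 = I4 NOR s2 = T NOR F = F
s8 = s1 OR s3 = T OR T = T
s10 = s7 NAND s4 = F NAND T = T
s11 = NOT s4 = NOT T = F
s12 = s5 OR s11 = T OR F = T

s8 = T  s10 = T  s12 = T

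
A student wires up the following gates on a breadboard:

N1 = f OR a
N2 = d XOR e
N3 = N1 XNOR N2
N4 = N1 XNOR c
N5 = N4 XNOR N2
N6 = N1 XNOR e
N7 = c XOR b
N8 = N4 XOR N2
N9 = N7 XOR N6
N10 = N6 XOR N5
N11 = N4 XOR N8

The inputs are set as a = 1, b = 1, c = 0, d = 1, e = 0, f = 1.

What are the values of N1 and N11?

N1 = 1  N11 = 1

N1 = f OR a = 1 OR 1 = 1
N2 = d XOR e = 1 XOR 0 = 1
N4 = N1 XNOR c = 1 XNOR 0 = 0
N8 = N4 XOR N2 = 0 XOR 1 = 1
N11 = N4 XOR N8 = 0 XOR 1 = 1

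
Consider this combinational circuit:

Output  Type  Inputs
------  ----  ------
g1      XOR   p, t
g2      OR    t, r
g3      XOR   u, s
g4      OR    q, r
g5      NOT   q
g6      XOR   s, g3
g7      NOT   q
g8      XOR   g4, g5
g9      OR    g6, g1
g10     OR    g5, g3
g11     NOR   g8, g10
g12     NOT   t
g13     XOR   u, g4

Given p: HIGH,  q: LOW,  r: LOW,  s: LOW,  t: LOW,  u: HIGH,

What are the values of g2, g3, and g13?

g2 = t OR r = LOW OR LOW = LOW
g3 = u XOR s = HIGH XOR LOW = HIGH
g4 = q OR r = LOW OR LOW = LOW
g13 = u XOR g4 = HIGH XOR LOW = HIGH

g2 = LOW, g3 = HIGH, g13 = HIGH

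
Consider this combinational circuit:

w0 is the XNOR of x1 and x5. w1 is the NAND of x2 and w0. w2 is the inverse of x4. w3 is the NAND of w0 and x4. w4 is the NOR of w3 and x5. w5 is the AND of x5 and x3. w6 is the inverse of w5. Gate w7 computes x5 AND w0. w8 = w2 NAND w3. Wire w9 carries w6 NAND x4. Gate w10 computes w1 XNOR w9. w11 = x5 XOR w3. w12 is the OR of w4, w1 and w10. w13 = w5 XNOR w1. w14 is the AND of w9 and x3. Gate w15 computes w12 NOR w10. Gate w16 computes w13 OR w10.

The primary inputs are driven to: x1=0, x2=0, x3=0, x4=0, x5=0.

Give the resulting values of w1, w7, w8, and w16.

w1 = 1, w7 = 0, w8 = 0, w16 = 1

w0 = x1 XNOR x5 = 0 XNOR 0 = 1
w1 = x2 NAND w0 = 0 NAND 1 = 1
w2 = NOT x4 = NOT 0 = 1
w3 = w0 NAND x4 = 1 NAND 0 = 1
w5 = x5 AND x3 = 0 AND 0 = 0
w6 = NOT w5 = NOT 0 = 1
w7 = x5 AND w0 = 0 AND 1 = 0
w8 = w2 NAND w3 = 1 NAND 1 = 0
w9 = w6 NAND x4 = 1 NAND 0 = 1
w10 = w1 XNOR w9 = 1 XNOR 1 = 1
w13 = w5 XNOR w1 = 0 XNOR 1 = 0
w16 = w13 OR w10 = 0 OR 1 = 1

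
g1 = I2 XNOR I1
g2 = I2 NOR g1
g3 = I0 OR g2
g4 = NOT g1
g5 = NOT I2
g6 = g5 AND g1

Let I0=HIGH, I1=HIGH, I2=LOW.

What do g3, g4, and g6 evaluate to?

g1 = I2 XNOR I1 = LOW XNOR HIGH = LOW
g2 = I2 NOR g1 = LOW NOR LOW = HIGH
g3 = I0 OR g2 = HIGH OR HIGH = HIGH
g4 = NOT g1 = NOT LOW = HIGH
g5 = NOT I2 = NOT LOW = HIGH
g6 = g5 AND g1 = HIGH AND LOW = LOW

g3 = HIGH, g4 = HIGH, g6 = LOW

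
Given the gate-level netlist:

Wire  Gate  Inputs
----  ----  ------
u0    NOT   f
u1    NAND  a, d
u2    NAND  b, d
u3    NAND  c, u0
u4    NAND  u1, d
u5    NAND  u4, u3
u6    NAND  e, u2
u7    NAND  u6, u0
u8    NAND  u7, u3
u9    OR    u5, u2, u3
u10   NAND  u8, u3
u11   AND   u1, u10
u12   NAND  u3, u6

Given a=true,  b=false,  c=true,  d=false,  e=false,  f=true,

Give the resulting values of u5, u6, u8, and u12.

u5 = false, u6 = true, u8 = false, u12 = false

u0 = NOT f = NOT true = false
u1 = a NAND d = true NAND false = true
u2 = b NAND d = false NAND false = true
u3 = c NAND u0 = true NAND false = true
u4 = u1 NAND d = true NAND false = true
u5 = u4 NAND u3 = true NAND true = false
u6 = e NAND u2 = false NAND true = true
u7 = u6 NAND u0 = true NAND false = true
u8 = u7 NAND u3 = true NAND true = false
u12 = u3 NAND u6 = true NAND true = false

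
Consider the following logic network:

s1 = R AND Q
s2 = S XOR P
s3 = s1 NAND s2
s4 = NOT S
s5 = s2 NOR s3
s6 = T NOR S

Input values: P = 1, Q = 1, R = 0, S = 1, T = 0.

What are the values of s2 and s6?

s2 = 0, s6 = 0

s2 = S XOR P = 1 XOR 1 = 0
s6 = T NOR S = 0 NOR 1 = 0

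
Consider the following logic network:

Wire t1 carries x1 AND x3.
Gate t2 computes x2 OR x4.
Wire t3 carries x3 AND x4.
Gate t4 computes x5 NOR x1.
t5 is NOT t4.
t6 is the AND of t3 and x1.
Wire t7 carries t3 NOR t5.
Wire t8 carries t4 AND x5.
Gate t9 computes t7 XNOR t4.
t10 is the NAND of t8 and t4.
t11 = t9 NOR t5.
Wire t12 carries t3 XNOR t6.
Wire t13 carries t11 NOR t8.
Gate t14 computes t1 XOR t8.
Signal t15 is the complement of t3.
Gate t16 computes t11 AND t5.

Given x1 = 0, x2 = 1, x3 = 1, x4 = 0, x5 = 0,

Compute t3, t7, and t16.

t3 = 0; t7 = 1; t16 = 0

t3 = x3 AND x4 = 1 AND 0 = 0
t4 = x5 NOR x1 = 0 NOR 0 = 1
t5 = NOT t4 = NOT 1 = 0
t7 = t3 NOR t5 = 0 NOR 0 = 1
t9 = t7 XNOR t4 = 1 XNOR 1 = 1
t11 = t9 NOR t5 = 1 NOR 0 = 0
t16 = t11 AND t5 = 0 AND 0 = 0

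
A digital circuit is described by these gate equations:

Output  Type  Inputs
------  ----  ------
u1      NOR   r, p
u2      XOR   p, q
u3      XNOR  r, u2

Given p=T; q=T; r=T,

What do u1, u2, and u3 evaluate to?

u1 = r NOR p = T NOR T = F
u2 = p XOR q = T XOR T = F
u3 = r XNOR u2 = T XNOR F = F

u1 = F, u2 = F, u3 = F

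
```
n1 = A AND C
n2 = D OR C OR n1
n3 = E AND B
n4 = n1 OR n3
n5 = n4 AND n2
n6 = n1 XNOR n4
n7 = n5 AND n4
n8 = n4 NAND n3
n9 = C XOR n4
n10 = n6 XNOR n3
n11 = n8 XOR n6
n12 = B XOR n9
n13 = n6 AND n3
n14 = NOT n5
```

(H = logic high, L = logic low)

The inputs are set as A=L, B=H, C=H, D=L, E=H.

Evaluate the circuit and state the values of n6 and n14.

n1 = A AND C = L AND H = L
n2 = D OR C OR n1 = L OR H OR L = H
n3 = E AND B = H AND H = H
n4 = n1 OR n3 = L OR H = H
n5 = n4 AND n2 = H AND H = H
n6 = n1 XNOR n4 = L XNOR H = L
n14 = NOT n5 = NOT H = L

n6 = L, n14 = L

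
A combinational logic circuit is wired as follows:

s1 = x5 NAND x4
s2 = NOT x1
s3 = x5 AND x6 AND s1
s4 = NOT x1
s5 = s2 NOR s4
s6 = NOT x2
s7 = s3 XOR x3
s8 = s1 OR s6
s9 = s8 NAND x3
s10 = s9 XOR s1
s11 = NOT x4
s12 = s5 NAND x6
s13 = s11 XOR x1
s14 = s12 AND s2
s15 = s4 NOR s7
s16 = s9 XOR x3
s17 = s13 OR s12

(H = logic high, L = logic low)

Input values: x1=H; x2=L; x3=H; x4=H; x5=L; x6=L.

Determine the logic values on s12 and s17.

s12 = H; s17 = H

s2 = NOT x1 = NOT H = L
s4 = NOT x1 = NOT H = L
s5 = s2 NOR s4 = L NOR L = H
s11 = NOT x4 = NOT H = L
s12 = s5 NAND x6 = H NAND L = H
s13 = s11 XOR x1 = L XOR H = H
s17 = s13 OR s12 = H OR H = H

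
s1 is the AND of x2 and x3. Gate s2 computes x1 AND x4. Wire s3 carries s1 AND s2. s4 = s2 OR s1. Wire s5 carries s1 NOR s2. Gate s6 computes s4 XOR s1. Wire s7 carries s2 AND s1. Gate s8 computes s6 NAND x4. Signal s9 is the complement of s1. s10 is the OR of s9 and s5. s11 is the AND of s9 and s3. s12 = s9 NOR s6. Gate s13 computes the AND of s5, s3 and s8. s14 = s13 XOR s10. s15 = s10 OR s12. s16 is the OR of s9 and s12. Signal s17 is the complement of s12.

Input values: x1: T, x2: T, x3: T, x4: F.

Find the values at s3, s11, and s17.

s3 = F, s11 = F, s17 = F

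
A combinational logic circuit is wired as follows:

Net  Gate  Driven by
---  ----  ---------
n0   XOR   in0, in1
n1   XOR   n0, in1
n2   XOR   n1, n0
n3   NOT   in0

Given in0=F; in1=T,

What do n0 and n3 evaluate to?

n0 = T; n3 = T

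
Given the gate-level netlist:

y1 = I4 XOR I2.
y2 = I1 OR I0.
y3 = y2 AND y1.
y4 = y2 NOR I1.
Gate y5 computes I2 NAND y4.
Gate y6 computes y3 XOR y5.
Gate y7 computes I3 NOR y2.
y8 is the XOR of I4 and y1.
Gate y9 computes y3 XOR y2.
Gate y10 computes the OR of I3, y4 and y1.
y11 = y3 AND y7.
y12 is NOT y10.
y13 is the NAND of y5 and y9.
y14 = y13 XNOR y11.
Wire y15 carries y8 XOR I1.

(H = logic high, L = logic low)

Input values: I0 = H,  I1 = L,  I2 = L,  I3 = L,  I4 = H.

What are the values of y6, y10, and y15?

y1 = I4 XOR I2 = H XOR L = H
y2 = I1 OR I0 = L OR H = H
y3 = y2 AND y1 = H AND H = H
y4 = y2 NOR I1 = H NOR L = L
y5 = I2 NAND y4 = L NAND L = H
y6 = y3 XOR y5 = H XOR H = L
y8 = I4 XOR y1 = H XOR H = L
y10 = I3 OR y4 OR y1 = L OR L OR H = H
y15 = y8 XOR I1 = L XOR L = L

y6 = L; y10 = H; y15 = L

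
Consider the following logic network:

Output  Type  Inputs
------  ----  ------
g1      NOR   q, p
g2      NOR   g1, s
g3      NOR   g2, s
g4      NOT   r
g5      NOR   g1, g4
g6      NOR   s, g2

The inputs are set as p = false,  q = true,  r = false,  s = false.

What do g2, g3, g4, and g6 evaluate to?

g2 = true, g3 = false, g4 = true, g6 = false

g1 = q NOR p = true NOR false = false
g2 = g1 NOR s = false NOR false = true
g3 = g2 NOR s = true NOR false = false
g4 = NOT r = NOT false = true
g6 = s NOR g2 = false NOR true = false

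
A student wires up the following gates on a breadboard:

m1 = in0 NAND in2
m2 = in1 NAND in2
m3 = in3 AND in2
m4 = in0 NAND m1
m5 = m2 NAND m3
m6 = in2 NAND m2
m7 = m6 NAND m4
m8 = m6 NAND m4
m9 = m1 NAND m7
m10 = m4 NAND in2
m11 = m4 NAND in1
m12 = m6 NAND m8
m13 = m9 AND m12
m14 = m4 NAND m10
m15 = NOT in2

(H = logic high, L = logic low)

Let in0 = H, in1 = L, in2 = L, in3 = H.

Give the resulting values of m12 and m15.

m1 = in0 NAND in2 = H NAND L = H
m2 = in1 NAND in2 = L NAND L = H
m4 = in0 NAND m1 = H NAND H = L
m6 = in2 NAND m2 = L NAND H = H
m8 = m6 NAND m4 = H NAND L = H
m12 = m6 NAND m8 = H NAND H = L
m15 = NOT in2 = NOT L = H

m12 = L; m15 = H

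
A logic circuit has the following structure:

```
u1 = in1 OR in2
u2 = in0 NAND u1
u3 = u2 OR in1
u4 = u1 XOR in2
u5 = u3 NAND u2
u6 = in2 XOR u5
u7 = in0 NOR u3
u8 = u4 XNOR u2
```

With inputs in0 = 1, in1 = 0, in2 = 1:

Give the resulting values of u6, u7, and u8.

u6 = 0  u7 = 0  u8 = 1

u1 = in1 OR in2 = 0 OR 1 = 1
u2 = in0 NAND u1 = 1 NAND 1 = 0
u3 = u2 OR in1 = 0 OR 0 = 0
u4 = u1 XOR in2 = 1 XOR 1 = 0
u5 = u3 NAND u2 = 0 NAND 0 = 1
u6 = in2 XOR u5 = 1 XOR 1 = 0
u7 = in0 NOR u3 = 1 NOR 0 = 0
u8 = u4 XNOR u2 = 0 XNOR 0 = 1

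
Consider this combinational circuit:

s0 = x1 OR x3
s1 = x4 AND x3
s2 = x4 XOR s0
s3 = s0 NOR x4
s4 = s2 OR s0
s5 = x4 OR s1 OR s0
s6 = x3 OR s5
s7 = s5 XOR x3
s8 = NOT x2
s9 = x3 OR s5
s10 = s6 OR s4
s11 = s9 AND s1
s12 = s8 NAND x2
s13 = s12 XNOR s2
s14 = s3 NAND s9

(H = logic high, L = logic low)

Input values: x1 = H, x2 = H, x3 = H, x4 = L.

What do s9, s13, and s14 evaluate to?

s0 = x1 OR x3 = H OR H = H
s1 = x4 AND x3 = L AND H = L
s2 = x4 XOR s0 = L XOR H = H
s3 = s0 NOR x4 = H NOR L = L
s5 = x4 OR s1 OR s0 = L OR L OR H = H
s8 = NOT x2 = NOT H = L
s9 = x3 OR s5 = H OR H = H
s12 = s8 NAND x2 = L NAND H = H
s13 = s12 XNOR s2 = H XNOR H = H
s14 = s3 NAND s9 = L NAND H = H

s9 = H  s13 = H  s14 = H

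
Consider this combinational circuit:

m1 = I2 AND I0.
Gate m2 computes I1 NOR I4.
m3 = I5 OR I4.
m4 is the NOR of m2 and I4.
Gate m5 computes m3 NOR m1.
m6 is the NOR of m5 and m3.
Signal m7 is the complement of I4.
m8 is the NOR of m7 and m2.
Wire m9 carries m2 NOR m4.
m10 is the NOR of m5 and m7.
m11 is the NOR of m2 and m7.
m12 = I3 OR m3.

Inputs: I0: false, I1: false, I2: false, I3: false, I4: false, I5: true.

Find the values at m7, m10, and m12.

m7 = true  m10 = false  m12 = true

m1 = I2 AND I0 = false AND false = false
m3 = I5 OR I4 = true OR false = true
m5 = m3 NOR m1 = true NOR false = false
m7 = NOT I4 = NOT false = true
m10 = m5 NOR m7 = false NOR true = false
m12 = I3 OR m3 = false OR true = true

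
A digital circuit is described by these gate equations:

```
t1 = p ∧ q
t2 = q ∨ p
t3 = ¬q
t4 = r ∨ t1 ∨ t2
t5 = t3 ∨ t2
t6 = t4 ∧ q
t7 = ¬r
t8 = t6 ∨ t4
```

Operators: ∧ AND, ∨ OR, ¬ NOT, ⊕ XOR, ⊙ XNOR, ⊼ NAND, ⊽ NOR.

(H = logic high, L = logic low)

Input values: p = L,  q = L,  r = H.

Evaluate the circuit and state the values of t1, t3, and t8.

t1 = L  t3 = H  t8 = H

t1 = p AND q = L AND L = L
t2 = q OR p = L OR L = L
t3 = NOT q = NOT L = H
t4 = r OR t1 OR t2 = H OR L OR L = H
t6 = t4 AND q = H AND L = L
t8 = t6 OR t4 = L OR H = H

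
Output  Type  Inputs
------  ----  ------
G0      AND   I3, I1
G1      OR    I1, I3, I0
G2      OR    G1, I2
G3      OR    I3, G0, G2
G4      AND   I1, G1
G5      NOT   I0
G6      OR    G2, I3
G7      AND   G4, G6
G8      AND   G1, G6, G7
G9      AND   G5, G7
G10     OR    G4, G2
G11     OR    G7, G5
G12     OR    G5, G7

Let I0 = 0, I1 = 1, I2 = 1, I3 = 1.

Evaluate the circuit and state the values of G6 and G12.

G6 = 1, G12 = 1

G1 = I1 OR I3 OR I0 = 1 OR 1 OR 0 = 1
G2 = G1 OR I2 = 1 OR 1 = 1
G4 = I1 AND G1 = 1 AND 1 = 1
G5 = NOT I0 = NOT 0 = 1
G6 = G2 OR I3 = 1 OR 1 = 1
G7 = G4 AND G6 = 1 AND 1 = 1
G12 = G5 OR G7 = 1 OR 1 = 1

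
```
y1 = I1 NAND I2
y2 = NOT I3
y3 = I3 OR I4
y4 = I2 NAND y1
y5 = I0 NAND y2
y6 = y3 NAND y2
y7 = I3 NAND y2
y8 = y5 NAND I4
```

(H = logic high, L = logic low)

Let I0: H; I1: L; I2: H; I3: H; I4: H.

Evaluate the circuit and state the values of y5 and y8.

y5 = H; y8 = L

y2 = NOT I3 = NOT H = L
y5 = I0 NAND y2 = H NAND L = H
y8 = y5 NAND I4 = H NAND H = L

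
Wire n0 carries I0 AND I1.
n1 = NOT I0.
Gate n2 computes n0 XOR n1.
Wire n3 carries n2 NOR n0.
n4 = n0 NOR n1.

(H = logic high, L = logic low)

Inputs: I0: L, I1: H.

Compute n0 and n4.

n0 = L, n4 = L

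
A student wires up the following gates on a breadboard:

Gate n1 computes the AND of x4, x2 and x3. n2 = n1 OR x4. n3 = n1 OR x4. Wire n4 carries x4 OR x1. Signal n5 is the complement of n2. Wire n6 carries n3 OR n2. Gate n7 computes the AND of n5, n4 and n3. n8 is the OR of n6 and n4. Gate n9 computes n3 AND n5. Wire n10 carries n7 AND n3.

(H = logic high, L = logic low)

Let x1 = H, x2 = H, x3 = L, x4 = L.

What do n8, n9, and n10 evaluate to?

n1 = x4 AND x2 AND x3 = L AND H AND L = L
n2 = n1 OR x4 = L OR L = L
n3 = n1 OR x4 = L OR L = L
n4 = x4 OR x1 = L OR H = H
n5 = NOT n2 = NOT L = H
n6 = n3 OR n2 = L OR L = L
n7 = n5 AND n4 AND n3 = H AND H AND L = L
n8 = n6 OR n4 = L OR H = H
n9 = n3 AND n5 = L AND H = L
n10 = n7 AND n3 = L AND L = L

n8 = H; n9 = L; n10 = L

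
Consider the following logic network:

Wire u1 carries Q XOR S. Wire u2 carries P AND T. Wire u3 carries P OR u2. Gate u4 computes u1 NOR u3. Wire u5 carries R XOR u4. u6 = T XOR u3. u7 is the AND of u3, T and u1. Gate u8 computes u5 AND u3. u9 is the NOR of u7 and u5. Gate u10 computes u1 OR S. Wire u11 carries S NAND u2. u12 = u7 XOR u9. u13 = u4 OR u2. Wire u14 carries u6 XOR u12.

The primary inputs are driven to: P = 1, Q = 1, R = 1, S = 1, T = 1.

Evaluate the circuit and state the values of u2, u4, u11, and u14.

u1 = Q XOR S = 1 XOR 1 = 0
u2 = P AND T = 1 AND 1 = 1
u3 = P OR u2 = 1 OR 1 = 1
u4 = u1 NOR u3 = 0 NOR 1 = 0
u5 = R XOR u4 = 1 XOR 0 = 1
u6 = T XOR u3 = 1 XOR 1 = 0
u7 = u3 AND T AND u1 = 1 AND 1 AND 0 = 0
u9 = u7 NOR u5 = 0 NOR 1 = 0
u11 = S NAND u2 = 1 NAND 1 = 0
u12 = u7 XOR u9 = 0 XOR 0 = 0
u14 = u6 XOR u12 = 0 XOR 0 = 0

u2 = 1, u4 = 0, u11 = 0, u14 = 0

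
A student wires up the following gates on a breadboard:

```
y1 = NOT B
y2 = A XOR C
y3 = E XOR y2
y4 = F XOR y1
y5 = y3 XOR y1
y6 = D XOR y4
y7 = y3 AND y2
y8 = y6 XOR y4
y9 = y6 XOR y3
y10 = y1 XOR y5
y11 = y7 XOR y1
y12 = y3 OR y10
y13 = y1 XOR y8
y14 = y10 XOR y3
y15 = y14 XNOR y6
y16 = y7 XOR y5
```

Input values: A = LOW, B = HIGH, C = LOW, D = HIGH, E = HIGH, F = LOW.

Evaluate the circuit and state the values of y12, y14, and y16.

y1 = NOT B = NOT HIGH = LOW
y2 = A XOR C = LOW XOR LOW = LOW
y3 = E XOR y2 = HIGH XOR LOW = HIGH
y5 = y3 XOR y1 = HIGH XOR LOW = HIGH
y7 = y3 AND y2 = HIGH AND LOW = LOW
y10 = y1 XOR y5 = LOW XOR HIGH = HIGH
y12 = y3 OR y10 = HIGH OR HIGH = HIGH
y14 = y10 XOR y3 = HIGH XOR HIGH = LOW
y16 = y7 XOR y5 = LOW XOR HIGH = HIGH

y12 = HIGH, y14 = LOW, y16 = HIGH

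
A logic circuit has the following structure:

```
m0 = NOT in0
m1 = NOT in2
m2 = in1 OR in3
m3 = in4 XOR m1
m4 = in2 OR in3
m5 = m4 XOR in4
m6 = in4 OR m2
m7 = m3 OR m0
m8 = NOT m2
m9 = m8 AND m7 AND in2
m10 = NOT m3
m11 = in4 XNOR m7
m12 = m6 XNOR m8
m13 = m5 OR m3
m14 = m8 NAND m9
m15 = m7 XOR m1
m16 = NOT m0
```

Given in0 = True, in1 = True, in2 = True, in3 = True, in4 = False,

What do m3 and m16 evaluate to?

m3 = False, m16 = True

m0 = NOT in0 = NOT True = False
m1 = NOT in2 = NOT True = False
m3 = in4 XOR m1 = False XOR False = False
m16 = NOT m0 = NOT False = True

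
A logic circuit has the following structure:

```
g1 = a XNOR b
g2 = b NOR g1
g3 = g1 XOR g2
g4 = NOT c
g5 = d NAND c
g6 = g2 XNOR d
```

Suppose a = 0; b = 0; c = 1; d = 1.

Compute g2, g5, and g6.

g2 = 0  g5 = 0  g6 = 0

g1 = a XNOR b = 0 XNOR 0 = 1
g2 = b NOR g1 = 0 NOR 1 = 0
g5 = d NAND c = 1 NAND 1 = 0
g6 = g2 XNOR d = 0 XNOR 1 = 0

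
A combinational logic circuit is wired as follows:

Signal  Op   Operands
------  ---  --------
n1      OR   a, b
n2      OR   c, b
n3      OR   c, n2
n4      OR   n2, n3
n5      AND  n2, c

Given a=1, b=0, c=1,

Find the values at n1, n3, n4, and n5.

n1 = 1; n3 = 1; n4 = 1; n5 = 1

n1 = a OR b = 1 OR 0 = 1
n2 = c OR b = 1 OR 0 = 1
n3 = c OR n2 = 1 OR 1 = 1
n4 = n2 OR n3 = 1 OR 1 = 1
n5 = n2 AND c = 1 AND 1 = 1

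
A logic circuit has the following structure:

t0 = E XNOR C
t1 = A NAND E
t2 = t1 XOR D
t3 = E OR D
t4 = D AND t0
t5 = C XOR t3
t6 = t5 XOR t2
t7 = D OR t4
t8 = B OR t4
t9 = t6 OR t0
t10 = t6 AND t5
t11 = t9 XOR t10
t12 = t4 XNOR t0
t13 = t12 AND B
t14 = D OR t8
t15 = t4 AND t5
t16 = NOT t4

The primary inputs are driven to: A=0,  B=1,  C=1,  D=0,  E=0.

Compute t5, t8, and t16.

t0 = E XNOR C = 0 XNOR 1 = 0
t3 = E OR D = 0 OR 0 = 0
t4 = D AND t0 = 0 AND 0 = 0
t5 = C XOR t3 = 1 XOR 0 = 1
t8 = B OR t4 = 1 OR 0 = 1
t16 = NOT t4 = NOT 0 = 1

t5 = 1; t8 = 1; t16 = 1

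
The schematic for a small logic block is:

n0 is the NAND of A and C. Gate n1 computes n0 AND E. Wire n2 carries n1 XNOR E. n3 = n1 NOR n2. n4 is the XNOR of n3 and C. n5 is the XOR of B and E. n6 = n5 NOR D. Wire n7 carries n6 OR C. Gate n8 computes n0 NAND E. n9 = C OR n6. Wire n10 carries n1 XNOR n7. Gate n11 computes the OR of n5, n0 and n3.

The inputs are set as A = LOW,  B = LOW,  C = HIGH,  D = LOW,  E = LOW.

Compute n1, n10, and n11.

n1 = LOW  n10 = LOW  n11 = HIGH

n0 = A NAND C = LOW NAND HIGH = HIGH
n1 = n0 AND E = HIGH AND LOW = LOW
n2 = n1 XNOR E = LOW XNOR LOW = HIGH
n3 = n1 NOR n2 = LOW NOR HIGH = LOW
n5 = B XOR E = LOW XOR LOW = LOW
n6 = n5 NOR D = LOW NOR LOW = HIGH
n7 = n6 OR C = HIGH OR HIGH = HIGH
n10 = n1 XNOR n7 = LOW XNOR HIGH = LOW
n11 = n5 OR n0 OR n3 = LOW OR HIGH OR LOW = HIGH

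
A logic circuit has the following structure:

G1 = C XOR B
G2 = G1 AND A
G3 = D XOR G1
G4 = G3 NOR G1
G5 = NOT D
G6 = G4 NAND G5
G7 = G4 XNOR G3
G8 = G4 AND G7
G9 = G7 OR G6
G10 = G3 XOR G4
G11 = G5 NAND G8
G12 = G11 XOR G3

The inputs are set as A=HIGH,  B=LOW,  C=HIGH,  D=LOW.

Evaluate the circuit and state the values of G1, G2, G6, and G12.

G1 = C XOR B = HIGH XOR LOW = HIGH
G2 = G1 AND A = HIGH AND HIGH = HIGH
G3 = D XOR G1 = LOW XOR HIGH = HIGH
G4 = G3 NOR G1 = HIGH NOR HIGH = LOW
G5 = NOT D = NOT LOW = HIGH
G6 = G4 NAND G5 = LOW NAND HIGH = HIGH
G7 = G4 XNOR G3 = LOW XNOR HIGH = LOW
G8 = G4 AND G7 = LOW AND LOW = LOW
G11 = G5 NAND G8 = HIGH NAND LOW = HIGH
G12 = G11 XOR G3 = HIGH XOR HIGH = LOW

G1 = HIGH; G2 = HIGH; G6 = HIGH; G12 = LOW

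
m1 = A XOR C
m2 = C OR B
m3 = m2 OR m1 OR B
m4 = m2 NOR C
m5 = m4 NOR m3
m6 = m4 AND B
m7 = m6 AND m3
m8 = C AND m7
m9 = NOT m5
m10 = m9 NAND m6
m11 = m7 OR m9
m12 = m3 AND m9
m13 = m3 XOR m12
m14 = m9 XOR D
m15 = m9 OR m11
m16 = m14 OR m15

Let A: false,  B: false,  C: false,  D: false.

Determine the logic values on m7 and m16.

m7 = false, m16 = true

m1 = A XOR C = false XOR false = false
m2 = C OR B = false OR false = false
m3 = m2 OR m1 OR B = false OR false OR false = false
m4 = m2 NOR C = false NOR false = true
m5 = m4 NOR m3 = true NOR false = false
m6 = m4 AND B = true AND false = false
m7 = m6 AND m3 = false AND false = false
m9 = NOT m5 = NOT false = true
m11 = m7 OR m9 = false OR true = true
m14 = m9 XOR D = true XOR false = true
m15 = m9 OR m11 = true OR true = true
m16 = m14 OR m15 = true OR true = true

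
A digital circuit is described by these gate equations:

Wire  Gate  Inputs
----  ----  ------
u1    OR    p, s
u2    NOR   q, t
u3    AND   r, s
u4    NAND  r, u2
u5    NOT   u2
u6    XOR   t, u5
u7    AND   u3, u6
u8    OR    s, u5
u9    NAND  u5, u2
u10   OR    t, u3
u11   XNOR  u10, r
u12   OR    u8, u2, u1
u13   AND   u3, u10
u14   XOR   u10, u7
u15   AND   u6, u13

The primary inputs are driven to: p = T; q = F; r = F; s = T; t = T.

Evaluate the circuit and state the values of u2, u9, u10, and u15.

u2 = q NOR t = F NOR T = F
u3 = r AND s = F AND T = F
u5 = NOT u2 = NOT F = T
u6 = t XOR u5 = T XOR T = F
u9 = u5 NAND u2 = T NAND F = T
u10 = t OR u3 = T OR F = T
u13 = u3 AND u10 = F AND T = F
u15 = u6 AND u13 = F AND F = F

u2 = F, u9 = T, u10 = T, u15 = F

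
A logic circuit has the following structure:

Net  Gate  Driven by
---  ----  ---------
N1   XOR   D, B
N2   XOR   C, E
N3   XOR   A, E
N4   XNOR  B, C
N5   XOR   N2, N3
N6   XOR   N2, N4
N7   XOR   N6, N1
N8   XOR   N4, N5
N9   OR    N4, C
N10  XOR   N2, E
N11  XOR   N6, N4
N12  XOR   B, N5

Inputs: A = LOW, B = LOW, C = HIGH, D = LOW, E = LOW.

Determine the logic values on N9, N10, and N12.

N2 = C XOR E = HIGH XOR LOW = HIGH
N3 = A XOR E = LOW XOR LOW = LOW
N4 = B XNOR C = LOW XNOR HIGH = LOW
N5 = N2 XOR N3 = HIGH XOR LOW = HIGH
N9 = N4 OR C = LOW OR HIGH = HIGH
N10 = N2 XOR E = HIGH XOR LOW = HIGH
N12 = B XOR N5 = LOW XOR HIGH = HIGH

N9 = HIGH  N10 = HIGH  N12 = HIGH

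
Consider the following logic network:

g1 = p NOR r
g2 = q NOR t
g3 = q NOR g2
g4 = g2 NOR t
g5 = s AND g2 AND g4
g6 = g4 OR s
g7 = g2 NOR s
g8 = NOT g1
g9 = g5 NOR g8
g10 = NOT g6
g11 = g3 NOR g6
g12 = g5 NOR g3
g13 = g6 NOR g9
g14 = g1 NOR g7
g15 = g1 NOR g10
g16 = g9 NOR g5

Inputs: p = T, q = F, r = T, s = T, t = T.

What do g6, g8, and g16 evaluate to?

g1 = p NOR r = T NOR T = F
g2 = q NOR t = F NOR T = F
g4 = g2 NOR t = F NOR T = F
g5 = s AND g2 AND g4 = T AND F AND F = F
g6 = g4 OR s = F OR T = T
g8 = NOT g1 = NOT F = T
g9 = g5 NOR g8 = F NOR T = F
g16 = g9 NOR g5 = F NOR F = T

g6 = T, g8 = T, g16 = T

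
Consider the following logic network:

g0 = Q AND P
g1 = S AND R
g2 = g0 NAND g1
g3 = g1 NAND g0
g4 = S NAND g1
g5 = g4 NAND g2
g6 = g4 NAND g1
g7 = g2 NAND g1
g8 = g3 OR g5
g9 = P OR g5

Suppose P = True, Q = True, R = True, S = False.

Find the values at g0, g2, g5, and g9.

g0 = True; g2 = True; g5 = False; g9 = True

g0 = Q AND P = True AND True = True
g1 = S AND R = False AND True = False
g2 = g0 NAND g1 = True NAND False = True
g4 = S NAND g1 = False NAND False = True
g5 = g4 NAND g2 = True NAND True = False
g9 = P OR g5 = True OR False = True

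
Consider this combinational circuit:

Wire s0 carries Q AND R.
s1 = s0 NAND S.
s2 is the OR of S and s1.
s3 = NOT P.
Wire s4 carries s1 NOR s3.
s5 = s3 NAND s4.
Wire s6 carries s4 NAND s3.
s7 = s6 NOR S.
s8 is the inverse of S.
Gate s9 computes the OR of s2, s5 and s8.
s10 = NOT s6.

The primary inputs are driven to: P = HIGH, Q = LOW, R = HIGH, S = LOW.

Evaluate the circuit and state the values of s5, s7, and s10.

s5 = HIGH  s7 = LOW  s10 = LOW

s0 = Q AND R = LOW AND HIGH = LOW
s1 = s0 NAND S = LOW NAND LOW = HIGH
s3 = NOT P = NOT HIGH = LOW
s4 = s1 NOR s3 = HIGH NOR LOW = LOW
s5 = s3 NAND s4 = LOW NAND LOW = HIGH
s6 = s4 NAND s3 = LOW NAND LOW = HIGH
s7 = s6 NOR S = HIGH NOR LOW = LOW
s10 = NOT s6 = NOT HIGH = LOW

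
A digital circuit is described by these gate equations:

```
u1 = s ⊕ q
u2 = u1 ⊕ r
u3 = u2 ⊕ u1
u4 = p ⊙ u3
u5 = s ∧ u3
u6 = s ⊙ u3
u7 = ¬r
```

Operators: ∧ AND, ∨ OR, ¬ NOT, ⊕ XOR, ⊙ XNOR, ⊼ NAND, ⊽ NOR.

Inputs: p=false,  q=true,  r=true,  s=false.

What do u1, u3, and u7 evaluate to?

u1 = true  u3 = true  u7 = false

u1 = s XOR q = false XOR true = true
u2 = u1 XOR r = true XOR true = false
u3 = u2 XOR u1 = false XOR true = true
u7 = NOT r = NOT true = false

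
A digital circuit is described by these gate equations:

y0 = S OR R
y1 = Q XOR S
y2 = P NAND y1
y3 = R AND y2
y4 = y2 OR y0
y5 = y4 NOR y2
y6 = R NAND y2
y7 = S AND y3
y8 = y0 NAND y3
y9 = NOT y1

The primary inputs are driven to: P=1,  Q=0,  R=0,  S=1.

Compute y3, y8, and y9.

y3 = 0, y8 = 1, y9 = 0

y0 = S OR R = 1 OR 0 = 1
y1 = Q XOR S = 0 XOR 1 = 1
y2 = P NAND y1 = 1 NAND 1 = 0
y3 = R AND y2 = 0 AND 0 = 0
y8 = y0 NAND y3 = 1 NAND 0 = 1
y9 = NOT y1 = NOT 1 = 0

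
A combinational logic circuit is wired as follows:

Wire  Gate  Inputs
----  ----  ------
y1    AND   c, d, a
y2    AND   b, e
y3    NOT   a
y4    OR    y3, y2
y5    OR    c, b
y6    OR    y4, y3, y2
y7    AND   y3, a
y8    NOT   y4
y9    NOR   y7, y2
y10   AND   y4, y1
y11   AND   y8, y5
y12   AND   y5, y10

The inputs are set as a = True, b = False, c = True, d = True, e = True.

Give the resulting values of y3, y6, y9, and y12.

y1 = c AND d AND a = True AND True AND True = True
y2 = b AND e = False AND True = False
y3 = NOT a = NOT True = False
y4 = y3 OR y2 = False OR False = False
y5 = c OR b = True OR False = True
y6 = y4 OR y3 OR y2 = False OR False OR False = False
y7 = y3 AND a = False AND True = False
y9 = y7 NOR y2 = False NOR False = True
y10 = y4 AND y1 = False AND True = False
y12 = y5 AND y10 = True AND False = False

y3 = False  y6 = False  y9 = True  y12 = False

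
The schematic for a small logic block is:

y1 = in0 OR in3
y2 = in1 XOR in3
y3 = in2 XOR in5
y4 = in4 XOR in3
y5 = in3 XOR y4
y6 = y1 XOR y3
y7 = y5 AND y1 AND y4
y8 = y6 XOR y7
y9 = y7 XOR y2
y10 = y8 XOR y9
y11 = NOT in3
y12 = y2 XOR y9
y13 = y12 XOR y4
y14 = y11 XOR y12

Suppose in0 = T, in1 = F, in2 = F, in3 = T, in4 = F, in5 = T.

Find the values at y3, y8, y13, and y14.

y3 = T, y8 = F, y13 = T, y14 = F

y1 = in0 OR in3 = T OR T = T
y2 = in1 XOR in3 = F XOR T = T
y3 = in2 XOR in5 = F XOR T = T
y4 = in4 XOR in3 = F XOR T = T
y5 = in3 XOR y4 = T XOR T = F
y6 = y1 XOR y3 = T XOR T = F
y7 = y5 AND y1 AND y4 = F AND T AND T = F
y8 = y6 XOR y7 = F XOR F = F
y9 = y7 XOR y2 = F XOR T = T
y11 = NOT in3 = NOT T = F
y12 = y2 XOR y9 = T XOR T = F
y13 = y12 XOR y4 = F XOR T = T
y14 = y11 XOR y12 = F XOR F = F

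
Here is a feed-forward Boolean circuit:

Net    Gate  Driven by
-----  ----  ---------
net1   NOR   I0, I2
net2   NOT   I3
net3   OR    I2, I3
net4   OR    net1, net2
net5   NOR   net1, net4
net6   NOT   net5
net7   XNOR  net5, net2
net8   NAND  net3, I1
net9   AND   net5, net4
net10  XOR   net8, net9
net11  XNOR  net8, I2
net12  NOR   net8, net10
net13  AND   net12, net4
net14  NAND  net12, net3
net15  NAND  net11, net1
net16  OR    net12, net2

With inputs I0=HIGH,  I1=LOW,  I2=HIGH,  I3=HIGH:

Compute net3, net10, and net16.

net3 = HIGH  net10 = HIGH  net16 = LOW

net1 = I0 NOR I2 = HIGH NOR HIGH = LOW
net2 = NOT I3 = NOT HIGH = LOW
net3 = I2 OR I3 = HIGH OR HIGH = HIGH
net4 = net1 OR net2 = LOW OR LOW = LOW
net5 = net1 NOR net4 = LOW NOR LOW = HIGH
net8 = net3 NAND I1 = HIGH NAND LOW = HIGH
net9 = net5 AND net4 = HIGH AND LOW = LOW
net10 = net8 XOR net9 = HIGH XOR LOW = HIGH
net12 = net8 NOR net10 = HIGH NOR HIGH = LOW
net16 = net12 OR net2 = LOW OR LOW = LOW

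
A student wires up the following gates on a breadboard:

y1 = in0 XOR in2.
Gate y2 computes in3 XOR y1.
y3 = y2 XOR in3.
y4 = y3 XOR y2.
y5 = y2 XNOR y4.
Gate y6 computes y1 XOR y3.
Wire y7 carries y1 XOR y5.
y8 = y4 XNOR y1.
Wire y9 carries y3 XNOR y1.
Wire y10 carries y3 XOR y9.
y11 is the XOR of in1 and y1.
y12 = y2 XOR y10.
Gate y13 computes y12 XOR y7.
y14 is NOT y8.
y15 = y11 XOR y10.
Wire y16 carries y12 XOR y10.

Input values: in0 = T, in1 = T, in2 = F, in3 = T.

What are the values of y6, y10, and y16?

y6 = F; y10 = F; y16 = F

y1 = in0 XOR in2 = T XOR F = T
y2 = in3 XOR y1 = T XOR T = F
y3 = y2 XOR in3 = F XOR T = T
y6 = y1 XOR y3 = T XOR T = F
y9 = y3 XNOR y1 = T XNOR T = T
y10 = y3 XOR y9 = T XOR T = F
y12 = y2 XOR y10 = F XOR F = F
y16 = y12 XOR y10 = F XOR F = F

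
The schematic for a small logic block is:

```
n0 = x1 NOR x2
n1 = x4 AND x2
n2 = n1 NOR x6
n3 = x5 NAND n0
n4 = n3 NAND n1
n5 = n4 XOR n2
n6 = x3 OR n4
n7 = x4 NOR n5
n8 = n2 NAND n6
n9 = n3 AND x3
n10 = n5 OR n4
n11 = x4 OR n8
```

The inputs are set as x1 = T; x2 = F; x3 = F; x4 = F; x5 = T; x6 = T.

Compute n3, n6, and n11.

n3 = T, n6 = T, n11 = T

n0 = x1 NOR x2 = T NOR F = F
n1 = x4 AND x2 = F AND F = F
n2 = n1 NOR x6 = F NOR T = F
n3 = x5 NAND n0 = T NAND F = T
n4 = n3 NAND n1 = T NAND F = T
n6 = x3 OR n4 = F OR T = T
n8 = n2 NAND n6 = F NAND T = T
n11 = x4 OR n8 = F OR T = T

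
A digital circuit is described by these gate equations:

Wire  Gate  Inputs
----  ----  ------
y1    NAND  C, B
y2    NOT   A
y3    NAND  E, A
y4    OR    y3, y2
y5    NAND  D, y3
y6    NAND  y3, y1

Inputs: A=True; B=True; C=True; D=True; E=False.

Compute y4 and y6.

y1 = C NAND B = True NAND True = False
y2 = NOT A = NOT True = False
y3 = E NAND A = False NAND True = True
y4 = y3 OR y2 = True OR False = True
y6 = y3 NAND y1 = True NAND False = True

y4 = True, y6 = True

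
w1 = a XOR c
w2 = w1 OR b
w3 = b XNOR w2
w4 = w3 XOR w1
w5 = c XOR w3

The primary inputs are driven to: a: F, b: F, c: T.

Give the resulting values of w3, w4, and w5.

w3 = F, w4 = T, w5 = T

w1 = a XOR c = F XOR T = T
w2 = w1 OR b = T OR F = T
w3 = b XNOR w2 = F XNOR T = F
w4 = w3 XOR w1 = F XOR T = T
w5 = c XOR w3 = T XOR F = T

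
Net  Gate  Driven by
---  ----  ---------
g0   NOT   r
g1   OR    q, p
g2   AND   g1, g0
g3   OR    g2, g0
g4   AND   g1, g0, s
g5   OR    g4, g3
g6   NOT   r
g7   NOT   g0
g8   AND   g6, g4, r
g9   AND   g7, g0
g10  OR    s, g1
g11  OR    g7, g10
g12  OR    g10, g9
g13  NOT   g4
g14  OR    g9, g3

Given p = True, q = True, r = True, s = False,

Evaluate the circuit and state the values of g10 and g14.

g0 = NOT r = NOT True = False
g1 = q OR p = True OR True = True
g2 = g1 AND g0 = True AND False = False
g3 = g2 OR g0 = False OR False = False
g7 = NOT g0 = NOT False = True
g9 = g7 AND g0 = True AND False = False
g10 = s OR g1 = False OR True = True
g14 = g9 OR g3 = False OR False = False

g10 = True, g14 = False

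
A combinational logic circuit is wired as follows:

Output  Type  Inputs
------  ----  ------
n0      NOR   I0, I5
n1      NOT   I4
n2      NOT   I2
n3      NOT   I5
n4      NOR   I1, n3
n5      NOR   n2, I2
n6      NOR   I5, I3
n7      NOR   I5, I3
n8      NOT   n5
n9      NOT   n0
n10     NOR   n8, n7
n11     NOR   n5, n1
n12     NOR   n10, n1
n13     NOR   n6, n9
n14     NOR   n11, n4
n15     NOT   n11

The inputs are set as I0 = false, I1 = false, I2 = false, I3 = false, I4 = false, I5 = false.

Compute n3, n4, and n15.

n1 = NOT I4 = NOT false = true
n2 = NOT I2 = NOT false = true
n3 = NOT I5 = NOT false = true
n4 = I1 NOR n3 = false NOR true = false
n5 = n2 NOR I2 = true NOR false = false
n11 = n5 NOR n1 = false NOR true = false
n15 = NOT n11 = NOT false = true

n3 = true  n4 = false  n15 = true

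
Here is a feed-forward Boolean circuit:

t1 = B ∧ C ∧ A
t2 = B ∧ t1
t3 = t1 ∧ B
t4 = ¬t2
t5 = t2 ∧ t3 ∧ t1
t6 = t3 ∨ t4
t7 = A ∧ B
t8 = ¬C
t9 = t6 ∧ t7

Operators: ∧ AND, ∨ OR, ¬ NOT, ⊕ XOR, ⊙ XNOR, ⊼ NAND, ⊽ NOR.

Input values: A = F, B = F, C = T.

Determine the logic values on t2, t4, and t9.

t1 = B AND C AND A = F AND T AND F = F
t2 = B AND t1 = F AND F = F
t3 = t1 AND B = F AND F = F
t4 = NOT t2 = NOT F = T
t6 = t3 OR t4 = F OR T = T
t7 = A AND B = F AND F = F
t9 = t6 AND t7 = T AND F = F

t2 = F, t4 = T, t9 = F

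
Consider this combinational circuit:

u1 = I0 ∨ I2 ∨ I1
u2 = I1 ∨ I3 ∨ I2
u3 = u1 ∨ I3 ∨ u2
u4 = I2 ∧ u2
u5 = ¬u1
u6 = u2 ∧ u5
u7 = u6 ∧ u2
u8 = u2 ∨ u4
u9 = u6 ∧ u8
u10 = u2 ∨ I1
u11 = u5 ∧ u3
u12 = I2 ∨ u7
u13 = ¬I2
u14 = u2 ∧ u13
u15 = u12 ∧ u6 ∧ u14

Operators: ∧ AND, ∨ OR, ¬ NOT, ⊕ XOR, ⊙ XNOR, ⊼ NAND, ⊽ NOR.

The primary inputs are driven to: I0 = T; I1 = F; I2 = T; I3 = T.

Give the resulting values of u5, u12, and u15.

u1 = I0 OR I2 OR I1 = T OR T OR F = T
u2 = I1 OR I3 OR I2 = F OR T OR T = T
u5 = NOT u1 = NOT T = F
u6 = u2 AND u5 = T AND F = F
u7 = u6 AND u2 = F AND T = F
u12 = I2 OR u7 = T OR F = T
u13 = NOT I2 = NOT T = F
u14 = u2 AND u13 = T AND F = F
u15 = u12 AND u6 AND u14 = T AND F AND F = F

u5 = F  u12 = T  u15 = F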